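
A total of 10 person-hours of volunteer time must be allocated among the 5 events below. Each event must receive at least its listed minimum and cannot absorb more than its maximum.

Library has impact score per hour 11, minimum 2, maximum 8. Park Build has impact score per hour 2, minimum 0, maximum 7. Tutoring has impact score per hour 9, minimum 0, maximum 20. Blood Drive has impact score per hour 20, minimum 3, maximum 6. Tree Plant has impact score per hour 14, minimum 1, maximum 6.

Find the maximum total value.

Meeting every minimum uses 2+0+0+3+1 = 6 person-hours, leaving 4.
Order the events by impact score per hour: Blood Drive 20 > Tree Plant 14 > Library 11 > Tutoring 9 > Park Build 2.
Give Blood Drive 3 more to hit its cap of 6 — 1 left.
Tree Plant has room for 5 more but only 1 remain, so it gets 2.
Total = 11×2 + 20×6 + 14×2 = 170.

170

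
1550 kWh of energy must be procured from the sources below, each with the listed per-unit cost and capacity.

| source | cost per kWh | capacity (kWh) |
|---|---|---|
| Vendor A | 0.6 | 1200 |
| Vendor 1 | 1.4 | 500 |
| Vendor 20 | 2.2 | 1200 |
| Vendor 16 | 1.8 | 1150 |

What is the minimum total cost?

Cheapest first:
Vendor A (0.6): use full 1200 — 350 kWh to go.
Take 350 from Vendor 1 at 1.4 to finish.
Vendor 16, Vendor 20: unused.
Cost = 1200×0.6 + 350×1.4 = 1210.

1210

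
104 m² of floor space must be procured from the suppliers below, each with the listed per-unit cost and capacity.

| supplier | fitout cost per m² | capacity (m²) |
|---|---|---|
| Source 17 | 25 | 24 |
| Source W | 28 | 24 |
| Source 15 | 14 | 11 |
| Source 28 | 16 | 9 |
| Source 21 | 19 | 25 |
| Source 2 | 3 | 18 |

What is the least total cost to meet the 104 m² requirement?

Cheapest first:
Take 18 from Source 2 at 3 — need 86 more.
Source 15 at 14: take all 11 m² — 75 still needed.
Source 28 (16): use full 9 — 66 m² to go.
Source 21 at 19: take all 25 m² — 41 still needed.
Source 17 (25): use full 24 — 17 m² to go.
Source W (28): take the remaining 17 — done.
Cost = 18×3 + 11×14 + 9×16 + 25×19 + 24×25 + 17×28 = 1903.

1903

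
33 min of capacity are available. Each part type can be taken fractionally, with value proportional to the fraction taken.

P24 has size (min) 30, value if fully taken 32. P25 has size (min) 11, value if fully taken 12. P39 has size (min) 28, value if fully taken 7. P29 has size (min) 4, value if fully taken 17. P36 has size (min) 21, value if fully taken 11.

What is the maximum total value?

Best value per unit of size first: P29 17/4≈4.25, P25 12/11≈1.09, P24 32/30≈1.07, P36 11/21≈0.524, P39 7/28≈0.25.
P29: take in full, 4 min for value 17 → 29 left.
Take all of P25 (11 min, value 12) → 18 min left.
18 min left: a 18/30 share of P24 gives 32×18/30 = 19.2.
Total value = 48.2.

48.2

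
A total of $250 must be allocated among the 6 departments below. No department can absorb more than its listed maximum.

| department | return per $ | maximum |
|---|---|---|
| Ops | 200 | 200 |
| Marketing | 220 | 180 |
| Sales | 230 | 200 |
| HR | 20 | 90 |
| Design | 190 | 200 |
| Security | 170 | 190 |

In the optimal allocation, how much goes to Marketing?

50

Rank by return per $: Sales 230 > Marketing 220 > Ops 200 > Design 190 > Security 170 > HR 20.
Sales: +200 to 200 (cap) — 50 left.
Only 50 left; Marketing takes them to reach 50.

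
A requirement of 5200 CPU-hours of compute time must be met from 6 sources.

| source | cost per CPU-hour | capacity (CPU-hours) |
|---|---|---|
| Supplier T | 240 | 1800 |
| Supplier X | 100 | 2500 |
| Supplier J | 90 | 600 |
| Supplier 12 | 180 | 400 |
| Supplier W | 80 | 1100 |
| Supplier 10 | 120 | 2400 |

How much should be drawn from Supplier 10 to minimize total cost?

Use sources in increasing cost order.
Supplier W at 80: take all 1100 CPU-hours — 4100 still needed.
Supplier J (90): use full 600 — 3500 CPU-hours to go.
Supplier X (100): use full 2500 — 1000 CPU-hours to go.
Take 1000 from Supplier 10 at 120 to finish.
Supplier 12, Supplier T: unused.

1000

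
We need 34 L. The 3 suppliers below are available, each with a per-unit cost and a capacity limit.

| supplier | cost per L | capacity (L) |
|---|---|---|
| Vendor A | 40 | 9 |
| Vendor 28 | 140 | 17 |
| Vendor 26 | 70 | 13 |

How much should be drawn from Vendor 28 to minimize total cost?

12

Use suppliers in increasing cost order.
Vendor A at 40: take all 9 L ; 25 still needed.
Take 13 from Vendor 26 at 70 ; need 12 more.
Vendor 28 at 140: take 12 of its 17 ; requirement met.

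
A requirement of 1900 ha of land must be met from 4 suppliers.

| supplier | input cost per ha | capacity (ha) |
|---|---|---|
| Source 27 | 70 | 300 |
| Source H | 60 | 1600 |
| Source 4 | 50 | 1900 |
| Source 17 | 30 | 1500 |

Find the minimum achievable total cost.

Fill from the cheapest supplier first.
Take 1500 from Source 17 at 30 — need 400 more.
Source 4 (50): take the remaining 400 — done.
Source H, Source 27: unused.
Cost = 1500×30 + 400×50 = 65000.

65000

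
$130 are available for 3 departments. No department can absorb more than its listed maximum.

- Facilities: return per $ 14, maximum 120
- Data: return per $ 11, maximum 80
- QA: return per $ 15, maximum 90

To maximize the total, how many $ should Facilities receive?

40

Order the departments by return per $: QA 15 > Facilities 14 > Data 11.
QA: +90 to 90 (cap) — 40 left.
Facilities has room for 120 but only 40 remain, so it gets 40.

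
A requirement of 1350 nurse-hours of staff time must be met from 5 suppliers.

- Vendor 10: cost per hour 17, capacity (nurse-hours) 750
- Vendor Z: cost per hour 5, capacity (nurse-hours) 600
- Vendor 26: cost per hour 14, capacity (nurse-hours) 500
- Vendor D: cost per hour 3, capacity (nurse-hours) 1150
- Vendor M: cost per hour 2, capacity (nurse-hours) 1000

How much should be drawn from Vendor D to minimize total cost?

350

Use suppliers in increasing cost order.
Vendor M (2): use full 1000 → 350 nurse-hours to go.
Take 350 from Vendor D at 3 to finish.
Vendor Z, Vendor 26, Vendor 10: unused.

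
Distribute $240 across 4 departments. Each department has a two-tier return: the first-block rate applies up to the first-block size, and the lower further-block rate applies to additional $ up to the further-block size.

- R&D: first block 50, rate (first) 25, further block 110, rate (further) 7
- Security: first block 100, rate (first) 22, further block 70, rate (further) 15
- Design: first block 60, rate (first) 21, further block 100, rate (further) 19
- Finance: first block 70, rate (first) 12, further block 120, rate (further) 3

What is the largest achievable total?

5280

Order all 8 blocks by rate: R&D/tier1 25 > Security/tier1 22 > Design/tier1 21 > Design/tier2 19 > Security/tier2 15 > Finance/tier1 12 > R&D/tier2 7 > Finance/tier2 3.
R&D tier1 at 25: fill all 50 ; 190 left.
Fill Security tier1 block (100 at 22) ; 90 left.
Design tier1 at 21: fill all 60 ; 30 left.
Design tier2 at 19: only 30 left, fill 30.
Total = 25×50 + 22×100 + 21×60 + 19×30 = 5280.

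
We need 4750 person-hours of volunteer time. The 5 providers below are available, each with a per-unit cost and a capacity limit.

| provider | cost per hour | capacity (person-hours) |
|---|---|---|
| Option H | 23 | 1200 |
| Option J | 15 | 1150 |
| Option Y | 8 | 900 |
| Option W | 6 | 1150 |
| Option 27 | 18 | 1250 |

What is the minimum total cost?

Fill from the cheapest provider first.
Take 1150 from Option W at 6 → need 3600 more.
Option Y at 8: take all 900 person-hours → 2700 still needed.
Option J at 15: take all 1150 person-hours → 1550 still needed.
Take 1250 from Option 27 at 18 → need 300 more.
Take 300 from Option H at 23 to finish.
Cost = 1150×6 + 900×8 + 1150×15 + 1250×18 + 300×23 = 60750.

60750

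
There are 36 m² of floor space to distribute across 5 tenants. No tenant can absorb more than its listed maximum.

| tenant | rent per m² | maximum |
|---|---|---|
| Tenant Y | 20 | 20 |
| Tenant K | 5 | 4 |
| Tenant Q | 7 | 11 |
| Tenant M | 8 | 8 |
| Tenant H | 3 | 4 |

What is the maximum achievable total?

Highest rent per m² first: Tenant Y 20 > Tenant M 8 > Tenant Q 7 > Tenant K 5 > Tenant H 3.
Give Tenant Y 20 to hit its cap of 20 — 16 left.
Give Tenant M 8 to hit its cap of 8 — 8 left.
Tenant Q: +8 (room for 11) → 8. Pool exhausted.
Total = 20×20 + 7×8 + 8×8 = 520.

520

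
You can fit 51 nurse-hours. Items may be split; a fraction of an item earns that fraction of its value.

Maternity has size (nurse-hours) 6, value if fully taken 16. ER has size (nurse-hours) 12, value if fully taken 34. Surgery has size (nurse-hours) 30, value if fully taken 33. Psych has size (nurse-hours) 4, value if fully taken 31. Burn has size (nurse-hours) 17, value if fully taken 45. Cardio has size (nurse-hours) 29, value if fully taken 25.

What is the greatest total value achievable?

139.2

Best value per unit of size first: Psych 31/4≈7.75, ER 34/12≈2.83, Maternity 16/6≈2.67, Burn 45/17≈2.65, Surgery 33/30≈1.1, Cardio 25/29≈0.862.
Take all of Psych (4 nurse-hours, value 31) ; 47 nurse-hours left.
All 12 nurse-hours of ER fit (value 34) ; 35 remain.
Take all of Maternity (6 nurse-hours, value 16) ; 29 nurse-hours left.
Take all of Burn (17 nurse-hours, value 45) ; 12 nurse-hours left.
12 nurse-hours left: a 12/30 share of Surgery gives 33×12/30 = 13.2.
Total value = 139.2.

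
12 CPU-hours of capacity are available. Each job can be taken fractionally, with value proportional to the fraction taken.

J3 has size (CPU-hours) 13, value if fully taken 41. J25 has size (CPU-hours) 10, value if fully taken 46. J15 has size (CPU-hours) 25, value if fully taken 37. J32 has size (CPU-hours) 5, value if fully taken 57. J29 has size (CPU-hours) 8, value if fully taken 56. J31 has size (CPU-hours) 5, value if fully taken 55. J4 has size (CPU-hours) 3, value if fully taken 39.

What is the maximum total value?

Sort by value density: J4 39/3≈13, J32 57/5≈11.4, J31 55/5≈11, J29 56/8≈7, J25 46/10≈4.6, J3 41/13≈3.15, J15 37/25≈1.48.
J4: take in full, 3 CPU-hours for value 39 — 9 left.
Take all of J32 (5 CPU-hours, value 57) — 4 CPU-hours left.
Fill the last 4 CPU-hours with part of J31: 4/5 of it earns 44.
Total value = 140.

140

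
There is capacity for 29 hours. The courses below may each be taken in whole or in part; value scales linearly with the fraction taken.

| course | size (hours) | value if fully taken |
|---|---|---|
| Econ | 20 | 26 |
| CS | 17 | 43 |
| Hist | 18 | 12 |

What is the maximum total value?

Sort by value density: CS 43/17≈2.53, Econ 26/20≈1.3, Hist 12/18≈0.667.
CS: take in full, 17 hours for value 43 → 12 left.
Only 12 hours remain; take 12/20 of Econ for value 26×12/20 = 15.6.
Total value = 58.6.

58.6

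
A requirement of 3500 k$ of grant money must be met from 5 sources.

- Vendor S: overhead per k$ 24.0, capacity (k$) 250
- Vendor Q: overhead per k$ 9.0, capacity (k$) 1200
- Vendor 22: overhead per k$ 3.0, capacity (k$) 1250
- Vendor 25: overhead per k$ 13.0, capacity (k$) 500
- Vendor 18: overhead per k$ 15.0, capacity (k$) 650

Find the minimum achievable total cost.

29300

Use sources in increasing cost order.
Vendor 22 (3.0): use full 1250 → 2250 k$ to go.
Vendor Q (9.0): use full 1200 → 1050 k$ to go.
Vendor 25 (13.0): use full 500 → 550 k$ to go.
Take 550 from Vendor 18 at 15.0 to finish.
Vendor S: unused.
Cost = 1250×3.0 + 1200×9.0 + 500×13.0 + 550×15.0 = 29300.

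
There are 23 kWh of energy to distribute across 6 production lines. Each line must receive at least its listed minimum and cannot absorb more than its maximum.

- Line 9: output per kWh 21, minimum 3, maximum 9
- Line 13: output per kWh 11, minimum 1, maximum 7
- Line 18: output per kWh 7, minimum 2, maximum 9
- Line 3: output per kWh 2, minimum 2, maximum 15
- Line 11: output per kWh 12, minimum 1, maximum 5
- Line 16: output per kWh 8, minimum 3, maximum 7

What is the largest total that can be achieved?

313

Meeting every minimum uses 3+1+2+2+1+3 = 12 kWh, leaving 11.
Rank by output per kWh: Line 9 21 > Line 11 12 > Line 13 11 > Line 16 8 > Line 18 7 > Line 3 2.
Give Line 9 6 more to hit its cap of 9 → 5 left.
Give Line 11 4 more to hit its cap of 5 → 1 left.
Line 13: +1 (room for 6) → 2. Pool exhausted.
Total = 21×9 + 11×2 + 7×2 + 2×2 + 12×5 + 8×3 = 313.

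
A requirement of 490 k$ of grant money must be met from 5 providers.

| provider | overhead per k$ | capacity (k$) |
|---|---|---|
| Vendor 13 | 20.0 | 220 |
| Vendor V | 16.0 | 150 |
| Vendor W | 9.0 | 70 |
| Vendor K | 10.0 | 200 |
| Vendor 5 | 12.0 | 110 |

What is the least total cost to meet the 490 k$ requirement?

Use providers in increasing cost order.
Vendor W (9.0): use full 70 — 420 k$ to go.
Vendor K at 10.0: take all 200 k$ — 220 still needed.
Vendor 5 (12.0): use full 110 — 110 k$ to go.
Take 110 from Vendor V at 16.0 to finish.
Vendor 13: unused.
Cost = 70×9.0 + 200×10.0 + 110×12.0 + 110×16.0 = 5710.

5710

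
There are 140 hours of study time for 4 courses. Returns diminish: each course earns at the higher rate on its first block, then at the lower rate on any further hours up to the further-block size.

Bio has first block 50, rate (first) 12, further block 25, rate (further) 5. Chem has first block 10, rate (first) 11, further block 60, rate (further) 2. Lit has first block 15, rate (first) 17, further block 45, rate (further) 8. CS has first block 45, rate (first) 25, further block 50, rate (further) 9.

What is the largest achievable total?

Treat each block as its own option and order by rate: CS/tier1 25 > Lit/tier1 17 > Bio/tier1 12 > Chem/tier1 11 > CS/tier2 9 > Lit/tier2 8 > Bio/tier2 5 > Chem/tier2 2.
Fill CS tier1 block (45 at 25) → 95 left.
Fill Lit tier1 block (15 at 17) → 80 left.
Bio/tier1 (12): +50 → 30 left.
Chem/tier1 (11): +10 → 20 left.
CS/tier2: +20 of 50 at 9; pool empty.
Total = 25×45 + 17×15 + 12×50 + 11×10 + 9×20 = 2270.

2270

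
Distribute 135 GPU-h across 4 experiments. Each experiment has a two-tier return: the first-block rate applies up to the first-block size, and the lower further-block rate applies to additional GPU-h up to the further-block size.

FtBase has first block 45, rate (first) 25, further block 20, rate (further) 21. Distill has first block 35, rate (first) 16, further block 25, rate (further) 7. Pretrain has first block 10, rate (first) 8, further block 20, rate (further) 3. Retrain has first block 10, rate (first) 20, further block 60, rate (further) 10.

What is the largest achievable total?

2555

Order all 8 blocks by rate: FtBase/T1 25 > FtBase/T2 21 > Retrain/T1 20 > Distill/T1 16 > Retrain/T2 10 > Pretrain/T1 8 > Distill/T2 7 > Pretrain/T2 3.
FtBase T1 at 25: fill all 45 → 90 left.
FtBase T2 at 21: fill all 20 → 70 left.
Retrain T1 at 20: fill all 10 → 60 left.
Distill/T1 (16): +35 → 25 left.
Retrain/T2: +25 of 60 at 10; pool empty.
Total = 25×45 + 21×20 + 20×10 + 16×35 + 10×25 = 2555.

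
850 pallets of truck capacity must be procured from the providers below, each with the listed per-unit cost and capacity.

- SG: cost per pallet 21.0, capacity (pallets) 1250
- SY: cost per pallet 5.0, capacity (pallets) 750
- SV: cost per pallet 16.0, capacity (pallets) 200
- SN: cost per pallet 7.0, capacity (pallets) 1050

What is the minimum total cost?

4450

Fill from the cheapest provider first.
Take 750 from SY at 5.0 ; need 100 more.
SN at 7.0: take 100 of its 1050 ; requirement met.
SV, SG: unused.
Cost = 750×5.0 + 100×7.0 = 4450.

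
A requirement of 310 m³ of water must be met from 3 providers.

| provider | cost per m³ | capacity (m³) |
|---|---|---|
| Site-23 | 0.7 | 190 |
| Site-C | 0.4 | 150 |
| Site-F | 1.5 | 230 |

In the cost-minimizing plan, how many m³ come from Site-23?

Use providers in increasing cost order.
Take 150 from Site-C at 0.4 ; need 160 more.
Site-23 (0.7): take the remaining 160 ; done.
Site-F: unused.

160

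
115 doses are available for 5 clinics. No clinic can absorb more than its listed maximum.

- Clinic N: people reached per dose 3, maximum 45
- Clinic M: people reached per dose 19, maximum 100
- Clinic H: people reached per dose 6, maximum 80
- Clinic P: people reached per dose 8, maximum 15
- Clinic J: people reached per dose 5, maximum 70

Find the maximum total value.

2020

Rank by people reached per dose: Clinic M 19 > Clinic P 8 > Clinic H 6 > Clinic J 5 > Clinic N 3.
Clinic M takes 100 to reach its cap of 100 ; 15 left.
Give Clinic P 15 to hit its cap of 15 ; 0 left.
Total = 19×100 + 8×15 = 2020.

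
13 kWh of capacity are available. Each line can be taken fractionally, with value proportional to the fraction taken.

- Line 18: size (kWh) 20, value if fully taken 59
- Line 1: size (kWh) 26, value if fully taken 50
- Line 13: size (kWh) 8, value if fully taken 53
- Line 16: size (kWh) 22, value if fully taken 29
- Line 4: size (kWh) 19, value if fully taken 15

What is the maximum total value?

Best value per unit of size first: Line 13 53/8≈6.62, Line 18 59/20≈2.95, Line 1 50/26≈1.92, Line 16 29/22≈1.32, Line 4 15/19≈0.789.
Take all of Line 13 (8 kWh, value 53) ; 5 kWh left.
Only 5 kWh remain; take 5/20 of Line 18 for value 59×5/20 = 14.75.
Total value = 67.75.

67.75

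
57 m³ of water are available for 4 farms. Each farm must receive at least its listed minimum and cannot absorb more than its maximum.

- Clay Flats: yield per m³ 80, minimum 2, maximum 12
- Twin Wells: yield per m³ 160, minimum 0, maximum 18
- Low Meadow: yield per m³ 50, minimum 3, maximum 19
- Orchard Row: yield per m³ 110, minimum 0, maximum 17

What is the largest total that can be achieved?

6210

Meeting every minimum uses 2+0+3+0 = 5 m³, leaving 52.
Highest yield per m³ first: Twin Wells 160 > Orchard Row 110 > Clay Flats 80 > Low Meadow 50.
Twin Wells takes 18 more to reach its cap of 18 — 34 left.
Orchard Row: +17 to 17 (cap) — 17 left.
Clay Flats: +10 to 12 (cap) — 7 left.
Low Meadow: +7 (room for 16) → 10. Pool exhausted.
Total = 80×12 + 160×18 + 50×10 + 110×17 = 6210.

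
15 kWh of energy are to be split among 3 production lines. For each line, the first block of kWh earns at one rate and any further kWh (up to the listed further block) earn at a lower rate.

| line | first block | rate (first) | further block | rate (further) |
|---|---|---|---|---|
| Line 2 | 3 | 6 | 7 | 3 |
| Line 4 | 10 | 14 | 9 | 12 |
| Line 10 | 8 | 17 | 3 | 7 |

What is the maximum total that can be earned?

Rank every tier by rate: Line 10/tier1 17 > Line 4/tier1 14 > Line 4/tier2 12 > Line 10/tier2 7 > Line 2/tier1 6 > Line 2/tier2 3.
Line 10 tier1 at 17: fill all 8 → 7 left.
Line 4/tier1: +7 of 10 at 14; pool empty.
Total = 17×8 + 14×7 = 234.

234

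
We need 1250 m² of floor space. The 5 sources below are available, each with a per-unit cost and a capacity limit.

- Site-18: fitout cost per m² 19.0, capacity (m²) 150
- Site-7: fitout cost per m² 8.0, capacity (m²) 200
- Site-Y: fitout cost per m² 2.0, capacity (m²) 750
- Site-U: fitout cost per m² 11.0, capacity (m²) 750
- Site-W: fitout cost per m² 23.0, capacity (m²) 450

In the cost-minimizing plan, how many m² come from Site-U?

300

Use sources in increasing cost order.
Site-Y at 2.0: take all 750 m² — 500 still needed.
Take 200 from Site-7 at 8.0 — need 300 more.
Site-U (11.0): take the remaining 300 — done.
Site-18, Site-W: unused.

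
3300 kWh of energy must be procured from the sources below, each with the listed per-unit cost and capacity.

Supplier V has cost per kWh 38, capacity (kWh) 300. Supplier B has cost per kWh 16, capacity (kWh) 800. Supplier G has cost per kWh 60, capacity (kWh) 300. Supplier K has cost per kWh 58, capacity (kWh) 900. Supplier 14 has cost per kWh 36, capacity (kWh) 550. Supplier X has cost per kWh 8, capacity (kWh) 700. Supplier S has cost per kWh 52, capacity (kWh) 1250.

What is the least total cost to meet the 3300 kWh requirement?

99000

Use sources in increasing cost order.
Take 700 from Supplier X at 8 ; need 2600 more.
Supplier B at 16: take all 800 kWh ; 1800 still needed.
Supplier 14 at 36: take all 550 kWh ; 1250 still needed.
Take 300 from Supplier V at 38 ; need 950 more.
Take 950 from Supplier S at 52 to finish.
Supplier K, Supplier G: unused.
Cost = 700×8 + 800×16 + 550×36 + 300×38 + 950×52 = 99000.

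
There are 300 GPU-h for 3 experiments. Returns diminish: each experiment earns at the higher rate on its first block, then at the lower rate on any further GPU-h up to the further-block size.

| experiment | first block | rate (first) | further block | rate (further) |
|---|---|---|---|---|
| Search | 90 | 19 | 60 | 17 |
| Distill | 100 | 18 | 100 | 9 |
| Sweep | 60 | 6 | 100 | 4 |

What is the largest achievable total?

Treat each block as its own option and order by rate: Search/first 19 > Distill/first 18 > Search/second 17 > Distill/second 9 > Sweep/first 6 > Sweep/second 4.
Search first at 19: fill all 90 — 210 left.
Distill/first (18): +100 — 110 left.
Fill Search second block (60 at 17) — 50 left.
Distill second at 9: only 50 left, fill 50.
Total = 19×90 + 18×100 + 17×60 + 9×50 = 4980.

4980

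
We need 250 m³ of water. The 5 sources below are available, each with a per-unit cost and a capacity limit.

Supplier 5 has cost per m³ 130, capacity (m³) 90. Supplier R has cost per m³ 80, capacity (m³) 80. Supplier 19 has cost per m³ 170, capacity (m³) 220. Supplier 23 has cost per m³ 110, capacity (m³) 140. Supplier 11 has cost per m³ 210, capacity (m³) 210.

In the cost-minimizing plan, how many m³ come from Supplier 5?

30

Use sources in increasing cost order.
Supplier R at 80: take all 80 m³ ; 170 still needed.
Supplier 23 at 110: take all 140 m³ ; 30 still needed.
Supplier 5 at 130: take 30 of its 90 ; requirement met.
Supplier 19, Supplier 11: unused.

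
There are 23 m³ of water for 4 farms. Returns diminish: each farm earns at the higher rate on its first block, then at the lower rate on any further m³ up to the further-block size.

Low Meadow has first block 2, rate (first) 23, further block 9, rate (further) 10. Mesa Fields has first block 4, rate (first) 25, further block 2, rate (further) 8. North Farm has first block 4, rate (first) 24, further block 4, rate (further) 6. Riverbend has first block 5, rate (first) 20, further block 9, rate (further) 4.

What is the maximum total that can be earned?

Treat each block as its own option and order by rate: Mesa Fields/tier1 25 > North Farm/tier1 24 > Low Meadow/tier1 23 > Riverbend/tier1 20 > Low Meadow/tier2 10 > Mesa Fields/tier2 8 > North Farm/tier2 6 > Riverbend/tier2 4.
Fill Mesa Fields tier1 block (4 at 25) → 19 left.
North Farm/tier1 (24): +4 → 15 left.
Low Meadow tier1 at 23: fill all 2 → 13 left.
Fill Riverbend tier1 block (5 at 20) → 8 left.
8 remain; put them into Low Meadow tier2 at 10.
Total = 25×4 + 24×4 + 23×2 + 20×5 + 10×8 = 422.

422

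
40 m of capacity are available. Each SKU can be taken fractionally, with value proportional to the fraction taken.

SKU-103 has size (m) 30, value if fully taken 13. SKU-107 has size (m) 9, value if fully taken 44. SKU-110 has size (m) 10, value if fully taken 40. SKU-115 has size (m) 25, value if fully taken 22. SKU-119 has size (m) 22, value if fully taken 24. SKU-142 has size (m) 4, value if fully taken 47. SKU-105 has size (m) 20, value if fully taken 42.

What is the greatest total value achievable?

Rank by value-to-size ratio: SKU-142 47/4≈11.8, SKU-107 44/9≈4.89, SKU-110 40/10≈4, SKU-105 42/20≈2.1, SKU-119 24/22≈1.09, SKU-115 22/25≈0.88, SKU-103 13/30≈0.433.
All 4 m of SKU-142 fit (value 47) → 36 remain.
SKU-107: take in full, 9 m for value 44 → 27 left.
SKU-110: take in full, 10 m for value 40 → 17 left.
17 m left: a 17/20 share of SKU-105 gives 42×17/20 = 35.7.
Total value = 166.7.

166.7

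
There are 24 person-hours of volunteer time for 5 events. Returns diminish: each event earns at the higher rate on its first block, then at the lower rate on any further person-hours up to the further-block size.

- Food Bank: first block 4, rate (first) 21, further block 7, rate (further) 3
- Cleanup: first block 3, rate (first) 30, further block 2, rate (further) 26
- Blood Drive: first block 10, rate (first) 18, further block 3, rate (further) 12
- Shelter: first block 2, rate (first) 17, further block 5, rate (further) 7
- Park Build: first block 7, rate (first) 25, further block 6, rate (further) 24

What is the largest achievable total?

Rank every tier by rate: Cleanup/tier1 30 > Cleanup/tier2 26 > Park Build/tier1 25 > Park Build/tier2 24 > Food Bank/tier1 21 > Blood Drive/tier1 18 > Shelter/tier1 17 > Blood Drive/tier2 12 > Shelter/tier2 7 > Food Bank/tier2 3.
Fill Cleanup tier1 block (3 at 30) ; 21 left.
Cleanup/tier2 (26): +2 ; 19 left.
Park Build/tier1 (25): +7 ; 12 left.
Fill Park Build tier2 block (6 at 24) ; 6 left.
Food Bank tier1 at 21: fill all 4 ; 2 left.
Blood Drive tier1 at 18: only 2 left, fill 2.
Total = 30×3 + 26×2 + 25×7 + 24×6 + 21×4 + 18×2 = 581.

581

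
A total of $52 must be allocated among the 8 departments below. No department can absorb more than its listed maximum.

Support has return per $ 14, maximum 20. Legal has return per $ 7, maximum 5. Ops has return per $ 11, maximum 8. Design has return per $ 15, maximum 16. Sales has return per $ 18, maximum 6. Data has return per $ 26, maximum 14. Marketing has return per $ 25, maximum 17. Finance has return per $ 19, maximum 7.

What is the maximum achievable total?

Rank by return per $: Data 26 > Marketing 25 > Finance 19 > Sales 18 > Design 15 > Support 14 > Ops 11 > Legal 7.
Give Data 14 to hit its cap of 14 → 38 left.
Marketing takes 17 to reach its cap of 17 → 21 left.
Give Finance 7 to hit its cap of 7 → 14 left.
Give Sales 6 to hit its cap of 6 → 8 left.
Design: +8 (room for 16) → 8. Pool exhausted.
Total = 15×8 + 18×6 + 26×14 + 25×17 + 19×7 = 1150.

1150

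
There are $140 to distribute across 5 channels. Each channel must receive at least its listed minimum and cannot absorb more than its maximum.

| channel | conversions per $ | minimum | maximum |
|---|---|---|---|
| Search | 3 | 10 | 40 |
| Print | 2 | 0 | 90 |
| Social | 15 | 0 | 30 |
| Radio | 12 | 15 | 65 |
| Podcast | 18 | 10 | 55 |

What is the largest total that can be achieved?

Meeting every minimum uses 10+0+0+15+10 = 35 $, leaving 105.
Order the channels by conversions per $: Podcast 18 > Social 15 > Radio 12 > Search 3 > Print 2.
Podcast: +45 to 55 (cap) ; 60 left.
Social: +30 to 30 (cap) ; 30 left.
Radio has room for 50 more but only 30 remain, so it gets 45.
Total = 3×10 + 15×30 + 12×45 + 18×55 = 2010.

2010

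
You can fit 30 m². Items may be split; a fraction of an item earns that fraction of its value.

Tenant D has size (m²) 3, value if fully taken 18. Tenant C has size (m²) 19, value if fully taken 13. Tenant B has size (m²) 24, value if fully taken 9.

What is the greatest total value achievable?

Rank by value-to-size ratio: Tenant D 18/3≈6, Tenant C 13/19≈0.684, Tenant B 9/24≈0.375.
Take all of Tenant D (3 m², value 18) ; 27 m² left.
Take all of Tenant C (19 m², value 13) ; 8 m² left.
8 m² left: a 8/24 share of Tenant B gives 9×8/24 = 3.
Total value = 34.

34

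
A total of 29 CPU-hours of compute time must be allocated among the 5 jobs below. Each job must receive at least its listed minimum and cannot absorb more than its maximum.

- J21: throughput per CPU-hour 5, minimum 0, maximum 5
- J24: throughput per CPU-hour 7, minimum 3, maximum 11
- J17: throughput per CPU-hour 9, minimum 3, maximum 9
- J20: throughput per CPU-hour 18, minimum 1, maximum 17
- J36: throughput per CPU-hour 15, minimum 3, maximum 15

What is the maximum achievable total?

444

Meeting every minimum uses 0+3+3+1+3 = 10 CPU-hours, leaving 19.
Order the jobs by throughput per CPU-hour: J20 18 > J36 15 > J17 9 > J24 7 > J21 5.
J20: +16 to 17 (cap) → 3 left.
J36 has room for 12 more but only 3 remain, so it gets 6.
Total = 7×3 + 9×3 + 18×17 + 15×6 = 444.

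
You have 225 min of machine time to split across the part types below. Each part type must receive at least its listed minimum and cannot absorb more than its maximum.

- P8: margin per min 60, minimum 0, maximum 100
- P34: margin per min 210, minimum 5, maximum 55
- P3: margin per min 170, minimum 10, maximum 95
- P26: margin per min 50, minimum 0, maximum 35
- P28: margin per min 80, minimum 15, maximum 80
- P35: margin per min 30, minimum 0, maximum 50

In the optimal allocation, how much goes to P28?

Meeting every minimum uses 0+5+10+0+15+0 = 30 min, leaving 195.
Rank by margin per min: P34 210 > P3 170 > P28 80 > P8 60 > P26 50 > P35 30.
P34: +50 to 55 (cap) — 145 left.
P3: +85 to 95 (cap) — 60 left.
Only 60 left; P28 takes them to reach 75.

75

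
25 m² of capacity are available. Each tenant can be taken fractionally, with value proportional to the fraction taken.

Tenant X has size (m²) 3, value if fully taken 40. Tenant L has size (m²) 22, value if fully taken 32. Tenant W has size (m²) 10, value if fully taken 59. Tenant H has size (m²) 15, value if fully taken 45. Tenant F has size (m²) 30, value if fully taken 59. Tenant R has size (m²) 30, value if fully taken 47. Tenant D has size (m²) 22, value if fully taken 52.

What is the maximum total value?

Rank by value-to-size ratio: Tenant X 40/3≈13.3, Tenant W 59/10≈5.9, Tenant H 45/15≈3, Tenant D 52/22≈2.36, Tenant F 59/30≈1.97, Tenant R 47/30≈1.57, Tenant L 32/22≈1.45.
All 3 m² of Tenant X fit (value 40) → 22 remain.
Take all of Tenant W (10 m², value 59) → 12 m² left.
Fill the last 12 m² with part of Tenant H: 12/15 of it earns 36.
Total value = 135.

135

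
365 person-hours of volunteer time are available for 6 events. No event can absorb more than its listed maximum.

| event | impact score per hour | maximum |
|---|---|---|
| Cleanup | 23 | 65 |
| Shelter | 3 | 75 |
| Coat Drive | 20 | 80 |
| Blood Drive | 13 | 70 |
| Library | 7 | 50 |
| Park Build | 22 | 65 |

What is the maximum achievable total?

Order the events by impact score per hour: Cleanup 23 > Park Build 22 > Coat Drive 20 > Blood Drive 13 > Library 7 > Shelter 3.
Give Cleanup 65 to hit its cap of 65 ; 300 left.
Park Build takes 65 to reach its cap of 65 ; 235 left.
Coat Drive takes 80 to reach its cap of 80 ; 155 left.
Blood Drive: +70 to 70 (cap) ; 85 left.
Library: +50 to 50 (cap) ; 35 left.
Shelter: +35 (room for 75) → 35. Pool exhausted.
Total = 23×65 + 3×35 + 20×80 + 13×70 + 7×50 + 22×65 = 5890.

5890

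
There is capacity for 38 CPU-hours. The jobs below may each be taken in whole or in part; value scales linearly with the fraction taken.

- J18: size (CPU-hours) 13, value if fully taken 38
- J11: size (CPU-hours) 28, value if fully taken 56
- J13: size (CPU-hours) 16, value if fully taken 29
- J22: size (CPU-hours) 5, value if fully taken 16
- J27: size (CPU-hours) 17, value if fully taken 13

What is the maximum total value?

94

Best value per unit of size first: J22 16/5≈3.2, J18 38/13≈2.92, J11 56/28≈2, J13 29/16≈1.81, J27 13/17≈0.765.
All 5 CPU-hours of J22 fit (value 16) → 33 remain.
All 13 CPU-hours of J18 fit (value 38) → 20 remain.
Only 20 CPU-hours remain; take 20/28 of J11 for value 56×20/28 = 40.
Total value = 94.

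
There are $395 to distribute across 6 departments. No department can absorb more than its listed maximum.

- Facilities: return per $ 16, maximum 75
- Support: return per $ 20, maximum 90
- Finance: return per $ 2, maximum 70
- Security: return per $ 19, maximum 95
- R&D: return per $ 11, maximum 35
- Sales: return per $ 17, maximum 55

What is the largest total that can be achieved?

6215

Rank by return per $: Support 20 > Security 19 > Sales 17 > Facilities 16 > R&D 11 > Finance 2.
Support: +90 to 90 (cap) → 305 left.
Security takes 95 to reach its cap of 95 → 210 left.
Sales: +55 to 55 (cap) → 155 left.
Facilities takes 75 to reach its cap of 75 → 80 left.
R&D: +35 to 35 (cap) → 45 left.
Finance has room for 70 but only 45 remain, so it gets 45.
Total = 16×75 + 20×90 + 2×45 + 19×95 + 11×35 + 17×55 = 6215.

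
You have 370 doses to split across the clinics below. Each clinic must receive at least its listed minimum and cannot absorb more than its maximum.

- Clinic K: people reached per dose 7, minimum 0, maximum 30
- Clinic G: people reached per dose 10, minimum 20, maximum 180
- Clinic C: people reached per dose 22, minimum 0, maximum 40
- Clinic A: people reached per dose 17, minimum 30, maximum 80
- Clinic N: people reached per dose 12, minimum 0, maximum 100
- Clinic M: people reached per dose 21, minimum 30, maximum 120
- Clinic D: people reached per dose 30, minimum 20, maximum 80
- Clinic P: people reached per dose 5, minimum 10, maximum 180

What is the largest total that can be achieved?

Meeting every minimum uses 0+20+0+30+0+30+20+10 = 110 doses, leaving 260.
Highest people reached per dose first: Clinic D 30 > Clinic C 22 > Clinic M 21 > Clinic A 17 > Clinic N 12 > Clinic G 10 > Clinic K 7 > Clinic P 5.
Clinic D: +60 to 80 (cap) — 200 left.
Clinic C: +40 to 40 (cap) — 160 left.
Clinic M: +90 to 120 (cap) — 70 left.
Clinic A: +50 to 80 (cap) — 20 left.
Only 20 left; Clinic N takes them to reach 20.
Total = 10×20 + 22×40 + 17×80 + 12×20 + 21×120 + 30×80 + 5×10 = 7650.

7650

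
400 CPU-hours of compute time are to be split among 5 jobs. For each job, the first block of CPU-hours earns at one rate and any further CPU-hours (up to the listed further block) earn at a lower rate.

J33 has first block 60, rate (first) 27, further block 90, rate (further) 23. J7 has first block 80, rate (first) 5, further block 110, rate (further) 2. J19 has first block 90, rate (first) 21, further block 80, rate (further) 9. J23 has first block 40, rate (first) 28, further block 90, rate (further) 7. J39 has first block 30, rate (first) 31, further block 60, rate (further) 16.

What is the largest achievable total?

8860

Treat each block as its own option and order by rate: J39/T1 31 > J23/T1 28 > J33/T1 27 > J33/T2 23 > J19/T1 21 > J39/T2 16 > J19/T2 9 > J23/T2 7 > J7/T1 5 > J7/T2 2.
Fill J39 T1 block (30 at 31) ; 370 left.
J23/T1 (28): +40 ; 330 left.
J33 T1 at 27: fill all 60 ; 270 left.
J33/T2 (23): +90 ; 180 left.
J19 T1 at 21: fill all 90 ; 90 left.
J39 T2 at 16: fill all 60 ; 30 left.
J19/T2: +30 of 80 at 9; pool empty.
Total = 31×30 + 28×40 + 27×60 + 23×90 + 21×90 + 16×60 + 9×30 = 8860.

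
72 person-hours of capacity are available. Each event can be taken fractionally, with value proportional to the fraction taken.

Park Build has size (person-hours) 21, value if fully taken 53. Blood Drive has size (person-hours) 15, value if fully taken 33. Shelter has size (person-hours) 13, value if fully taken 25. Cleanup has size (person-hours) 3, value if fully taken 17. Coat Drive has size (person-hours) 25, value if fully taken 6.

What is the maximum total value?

132.8

Rank by value-to-size ratio: Cleanup 17/3≈5.67, Park Build 53/21≈2.52, Blood Drive 33/15≈2.2, Shelter 25/13≈1.92, Coat Drive 6/25≈0.24.
Take all of Cleanup (3 person-hours, value 17) — 69 person-hours left.
All 21 person-hours of Park Build fit (value 53) — 48 remain.
All 15 person-hours of Blood Drive fit (value 33) — 33 remain.
All 13 person-hours of Shelter fit (value 25) — 20 remain.
Fill the last 20 person-hours with part of Coat Drive: 20/25 of it earns 4.8.
Total value = 132.8.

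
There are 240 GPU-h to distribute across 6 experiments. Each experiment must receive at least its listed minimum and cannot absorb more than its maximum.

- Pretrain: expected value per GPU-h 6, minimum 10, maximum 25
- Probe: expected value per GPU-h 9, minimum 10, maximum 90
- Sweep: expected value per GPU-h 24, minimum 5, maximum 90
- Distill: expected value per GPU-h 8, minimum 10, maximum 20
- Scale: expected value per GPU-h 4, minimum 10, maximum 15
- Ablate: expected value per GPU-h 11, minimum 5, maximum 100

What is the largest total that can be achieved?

3620

Meeting every minimum uses 10+10+5+10+10+5 = 50 GPU-h, leaving 190.
Rank by expected value per GPU-h: Sweep 24 > Ablate 11 > Probe 9 > Distill 8 > Pretrain 6 > Scale 4.
Sweep: +85 to 90 (cap) → 105 left.
Ablate: +95 to 100 (cap) → 10 left.
Probe has room for 80 more but only 10 remain, so it gets 20.
Total = 6×10 + 9×20 + 24×90 + 8×10 + 4×10 + 11×100 = 3620.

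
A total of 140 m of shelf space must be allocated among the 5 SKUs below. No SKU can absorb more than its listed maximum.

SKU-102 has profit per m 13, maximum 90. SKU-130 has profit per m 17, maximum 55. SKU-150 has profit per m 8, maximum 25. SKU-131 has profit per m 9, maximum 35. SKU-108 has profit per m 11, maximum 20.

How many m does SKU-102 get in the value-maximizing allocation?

85

Highest profit per m first: SKU-130 17 > SKU-102 13 > SKU-108 11 > SKU-131 9 > SKU-150 8.
Give SKU-130 55 to hit its cap of 55 — 85 left.
SKU-102: +85 (room for 90) → 85. Pool exhausted.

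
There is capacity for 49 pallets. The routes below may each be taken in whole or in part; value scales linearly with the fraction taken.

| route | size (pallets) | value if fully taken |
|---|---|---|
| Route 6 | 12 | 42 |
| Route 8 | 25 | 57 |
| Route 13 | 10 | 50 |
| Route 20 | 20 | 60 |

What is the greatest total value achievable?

167.96

Sort by value density: Route 13 50/10≈5, Route 6 42/12≈3.5, Route 20 60/20≈3, Route 8 57/25≈2.28.
Route 13: take in full, 10 pallets for value 50 → 39 left.
Route 6: take in full, 12 pallets for value 42 → 27 left.
Route 20: take in full, 20 pallets for value 60 → 7 left.
7 pallets left: a 7/25 share of Route 8 gives 57×7/25 = 15.96.
Total value = 167.96.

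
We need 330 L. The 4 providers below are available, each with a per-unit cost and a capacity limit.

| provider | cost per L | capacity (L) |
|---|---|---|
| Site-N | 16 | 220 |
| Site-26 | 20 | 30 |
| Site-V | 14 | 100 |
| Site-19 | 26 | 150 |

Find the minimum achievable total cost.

Cheapest first:
Site-V (14): use full 100 ; 230 L to go.
Site-N (16): use full 220 ; 10 L to go.
Site-26 at 20: take 10 of its 30 ; requirement met.
Site-19: unused.
Cost = 100×14 + 220×16 + 10×20 = 5120.

5120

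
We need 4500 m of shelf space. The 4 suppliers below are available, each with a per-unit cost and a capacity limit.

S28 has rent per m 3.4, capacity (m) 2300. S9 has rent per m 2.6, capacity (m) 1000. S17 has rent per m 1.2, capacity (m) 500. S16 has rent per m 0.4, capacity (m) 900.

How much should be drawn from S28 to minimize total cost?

Use suppliers in increasing cost order.
Take 900 from S16 at 0.4 → need 3600 more.
S17 (1.2): use full 500 → 3100 m to go.
Take 1000 from S9 at 2.6 → need 2100 more.
Take 2100 from S28 at 3.4 to finish.

2100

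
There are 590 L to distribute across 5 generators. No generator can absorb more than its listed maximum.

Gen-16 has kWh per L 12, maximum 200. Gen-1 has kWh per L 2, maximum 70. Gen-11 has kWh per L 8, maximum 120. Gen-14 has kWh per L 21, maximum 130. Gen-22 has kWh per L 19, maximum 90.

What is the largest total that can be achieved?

Highest kWh per L first: Gen-14 21 > Gen-22 19 > Gen-16 12 > Gen-11 8 > Gen-1 2.
Gen-14 takes 130 to reach its cap of 130 — 460 left.
Give Gen-22 90 to hit its cap of 90 — 370 left.
Gen-16: +200 to 200 (cap) — 170 left.
Give Gen-11 120 to hit its cap of 120 — 50 left.
Only 50 left; Gen-1 takes them to reach 50.
Total = 12×200 + 2×50 + 8×120 + 21×130 + 19×90 = 7900.

7900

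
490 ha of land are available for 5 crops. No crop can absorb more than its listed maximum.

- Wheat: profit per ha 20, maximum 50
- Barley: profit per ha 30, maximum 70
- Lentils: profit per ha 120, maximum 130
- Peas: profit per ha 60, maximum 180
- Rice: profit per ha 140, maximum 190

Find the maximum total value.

Order the crops by profit per ha: Rice 140 > Lentils 120 > Peas 60 > Barley 30 > Wheat 20.
Rice: +190 to 190 (cap) — 300 left.
Lentils takes 130 to reach its cap of 130 — 170 left.
Peas has room for 180 but only 170 remain, so it gets 170.
Total = 120×130 + 60×170 + 140×190 = 52400.

52400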